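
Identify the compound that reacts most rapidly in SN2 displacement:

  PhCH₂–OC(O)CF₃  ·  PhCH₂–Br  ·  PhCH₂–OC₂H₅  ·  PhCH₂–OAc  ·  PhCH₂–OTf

The skeletons are identical, so relative rate is governed entirely by leaving-group ability.
A good leaving group is a weak base: the lower the pKₐ of its conjugate acid, the more readily it departs.
PhCH₂–OTf loses OTf⁻: pKₐ(CF₃SO₃H (triflic acid)) ≈ -14
PhCH₂–Br loses Br⁻: pKₐ(HBr) ≈ -9
PhCH₂–OC(O)CF₃ loses CF₃COO⁻: pKₐ(CF₃COOH) ≈ 0.2
PhCH₂–OAc loses AcO⁻: pKₐ(CH₃COOH) ≈ 4.8
PhCH₂–OC₂H₅ loses CH₃CH₂O⁻: pKₐ(CH₃CH₂OH) ≈ 16

PhCH₂–OTf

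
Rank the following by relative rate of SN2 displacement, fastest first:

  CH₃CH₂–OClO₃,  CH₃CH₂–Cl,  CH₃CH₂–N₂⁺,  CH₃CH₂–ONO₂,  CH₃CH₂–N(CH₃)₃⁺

CH₃CH₂–N₂⁺ > CH₃CH₂–OClO₃ > CH₃CH₂–Cl > CH₃CH₂–ONO₂ > CH₃CH₂–N(CH₃)₃⁺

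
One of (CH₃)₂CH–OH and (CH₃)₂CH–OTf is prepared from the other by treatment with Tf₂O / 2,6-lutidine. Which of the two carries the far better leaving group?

(CH₃)₂CH–OTf

From (CH₃)₂CH–OH the departing group would be OH⁻ (pKₐ(H₂O) ≈ 15.7). Strong base; essentially never leaves without prior activation.
From (CH₃)₂CH–OTf the leaving group is OTf⁻ (pKₐ(CF₃SO₃H (triflic acid)) ≈ -14). Charge spread over three oxygens and a CF₃ group; the premier leaving group in synthesis.
Treatment with Tf₂O / 2,6-lutidine works by converting the hydroxyl into a triflate, making (CH₃)₂CH–OTf enormously more reactive.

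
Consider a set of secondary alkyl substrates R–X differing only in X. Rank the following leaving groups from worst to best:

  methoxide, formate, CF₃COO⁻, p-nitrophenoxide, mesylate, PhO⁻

methoxide < PhO⁻ < p-nitrophenoxide < formate < CF₃COO⁻ < mesylate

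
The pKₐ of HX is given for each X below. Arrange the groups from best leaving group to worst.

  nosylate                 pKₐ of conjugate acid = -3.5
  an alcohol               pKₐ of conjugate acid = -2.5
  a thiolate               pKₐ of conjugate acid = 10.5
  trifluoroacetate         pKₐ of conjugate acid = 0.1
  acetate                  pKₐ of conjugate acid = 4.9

Lower conjugate-acid pKₐ ⇒ weaker base ⇒ better leaving group.
Sorting by the given values: nosylate (-3.5), an alcohol (-2.5), trifluoroacetate (0.1), acetate (4.9), a thiolate (10.5).

nosylate > an alcohol > trifluoroacetate > acetate > a thiolate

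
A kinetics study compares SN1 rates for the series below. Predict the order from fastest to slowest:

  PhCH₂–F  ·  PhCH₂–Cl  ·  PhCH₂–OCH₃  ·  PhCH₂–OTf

PhCH₂–OTf > PhCH₂–Cl > PhCH₂–F > PhCH₂–OCH₃

Identical carbon frameworks mean the comparison reduces to leaving-group quality.
A good leaving group is a weak base: the lower the pKₐ of its conjugate acid, the more readily it departs.
PhCH₂–OTf loses OTf⁻: pKₐ(CF₃SO₃H (triflic acid)) ≈ -14
PhCH₂–Cl loses Cl⁻: pKₐ(HCl) ≈ -7
PhCH₂–F loses F⁻: pKₐ(HF) ≈ 3.2
PhCH₂–OCH₃ loses CH₃O⁻: pKₐ(CH₃OH) ≈ 15.5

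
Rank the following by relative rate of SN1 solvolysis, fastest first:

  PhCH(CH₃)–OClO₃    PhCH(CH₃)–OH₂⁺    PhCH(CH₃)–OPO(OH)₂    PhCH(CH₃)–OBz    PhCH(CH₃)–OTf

With the same alkyl group throughout, only the leaving group differentiates the rates.
The more stable X⁻ (or X) is on its own — i.e. the weaker a base it is — the better a leaving group it makes.
PhCH(CH₃)–OTf loses OTf⁻: pKₐ(CF₃SO₃H (triflic acid)) ≈ -14
PhCH(CH₃)–OClO₃ loses ClO₄⁻: pKₐ(HClO₄) ≈ -10
PhCH(CH₃)–OH₂⁺ loses H₂O: pKₐ(H₃O⁺) ≈ -1.7
PhCH(CH₃)–OPO(OH)₂ loses H₂PO₄⁻: pKₐ(H₃PO₄) ≈ 2.1
PhCH(CH₃)–OBz loses PhCOO⁻: pKₐ(C₆H₅COOH) ≈ 4.2

PhCH(CH₃)–OTf > PhCH(CH₃)–OClO₃ > PhCH(CH₃)–OH₂⁺ > PhCH(CH₃)–OPO(OH)₂ > PhCH(CH₃)–OBz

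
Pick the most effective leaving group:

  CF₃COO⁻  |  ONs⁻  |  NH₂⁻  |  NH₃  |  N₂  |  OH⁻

N₂

Rank by basicity of the departing species: weakest base leaves most easily.
N₂: no meaningful conjugate acid; N₂ departs as an exceptionally stable neutral molecule
ONs⁻: pKₐ(p-O₂NC₆H₄SO₃H) ≈ -3.5
CF₃COO⁻: pKₐ(CF₃COOH) ≈ 0.2
NH₃: pKₐ(NH₄⁺) ≈ 9.2
OH⁻: pKₐ(H₂O) ≈ 15.7
NH₂⁻: pKₐ(NH₃) ≈ 38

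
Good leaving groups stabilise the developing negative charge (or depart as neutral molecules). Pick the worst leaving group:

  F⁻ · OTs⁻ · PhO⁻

PhO⁻

Rank by basicity of the departing species: weakest base leaves most easily.
OTs⁻: pKₐ(p-CH₃C₆H₄SO₃H (TsOH)) ≈ -2.8
F⁻: pKₐ(HF) ≈ 3.2
PhO⁻: pKₐ(C₆H₅OH (phenol)) ≈ 10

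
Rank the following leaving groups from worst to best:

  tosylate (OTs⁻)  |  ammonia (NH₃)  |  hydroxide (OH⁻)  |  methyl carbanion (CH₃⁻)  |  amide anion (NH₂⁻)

Leaving-group ability tracks the stability of the departed species; conjugate-acid pKₐ is the usual yardstick (lower pKₐ → better LG).
tosylate (OTs⁻): pKₐ(p-CH₃C₆H₄SO₃H (TsOH)) ≈ -2.8
ammonia (NH₃): pKₐ(NH₄⁺) ≈ 9.2
hydroxide (OH⁻): pKₐ(H₂O) ≈ 15.7 — strong base; essentially never leaves without prior activation
amide anion (NH₂⁻): pKₐ(NH₃) ≈ 38 — extremely strong base; never a leaving group
methyl carbanion (CH₃⁻): pKₐ(CH₄) ≈ 48 — unstabilised carbanion; the worst conceivable leaving group
Listed from poorest to best leaving group as asked.

methyl carbanion (CH₃⁻) < amide anion (NH₂⁻) < hydroxide (OH⁻) < ammonia (NH₃) < tosylate (OTs⁻)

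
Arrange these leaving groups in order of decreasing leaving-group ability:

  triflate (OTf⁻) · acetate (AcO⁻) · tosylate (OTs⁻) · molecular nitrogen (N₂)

molecular nitrogen (N₂) > triflate (OTf⁻) > tosylate (OTs⁻) > acetate (AcO⁻)

Rank by basicity of the departing species: weakest base leaves most easily.
molecular nitrogen (N₂): no meaningful conjugate acid; N₂ departs as an exceptionally stable neutral molecule
triflate (OTf⁻): pKₐ(CF₃SO₃H (triflic acid)) ≈ -14
tosylate (OTs⁻): pKₐ(p-CH₃C₆H₄SO₃H (TsOH)) ≈ -2.8
acetate (AcO⁻): pKₐ(CH₃COOH) ≈ 4.8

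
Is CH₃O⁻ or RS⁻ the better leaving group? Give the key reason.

RS⁻

RS⁻ is the better leaving group.
pKₐ(RSH (a thiol)) ≈ 10.5 versus pKₐ(CH₃OH) ≈ 15.5: RS⁻ is the much weaker base.
Moderately basic; rarely leaves without activation.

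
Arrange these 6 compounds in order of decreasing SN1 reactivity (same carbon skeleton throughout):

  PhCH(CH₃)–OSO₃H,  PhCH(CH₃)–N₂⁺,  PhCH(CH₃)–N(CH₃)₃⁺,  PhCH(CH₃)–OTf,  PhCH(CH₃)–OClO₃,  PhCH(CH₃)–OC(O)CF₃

With the same alkyl group throughout, only the leaving group differentiates the rates.
The more stable X⁻ (or X) is on its own — i.e. the weaker a base it is — the better a leaving group it makes.
PhCH(CH₃)–N₂⁺ loses N₂: no meaningful conjugate acid; N₂ departs as an exceptionally stable neutral molecule
PhCH(CH₃)–OTf loses OTf⁻: pKₐ(CF₃SO₃H (triflic acid)) ≈ -14
PhCH(CH₃)–OClO₃ loses ClO₄⁻: pKₐ(HClO₄) ≈ -10
PhCH(CH₃)–OSO₃H loses HSO₄⁻: pKₐ(H₂SO₄) ≈ -3
PhCH(CH₃)–OC(O)CF₃ loses CF₃COO⁻: pKₐ(CF₃COOH) ≈ 0.2
PhCH(CH₃)–N(CH₃)₃⁺ loses NR'₃: pKₐ(R'₃NH⁺) ≈ 10.7

PhCH(CH₃)–N₂⁺ > PhCH(CH₃)–OTf > PhCH(CH₃)–OClO₃ > PhCH(CH₃)–OSO₃H > PhCH(CH₃)–OC(O)CF₃ > PhCH(CH₃)–N(CH₃)₃⁺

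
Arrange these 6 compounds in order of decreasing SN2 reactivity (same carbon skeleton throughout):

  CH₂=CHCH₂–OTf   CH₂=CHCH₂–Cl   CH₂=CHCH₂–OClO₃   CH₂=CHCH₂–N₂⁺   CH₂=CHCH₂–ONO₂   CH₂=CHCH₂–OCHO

Same R in every case — rank the leaving groups.
Rank by basicity of the departing species: weakest base leaves most easily.
CH₂=CHCH₂–N₂⁺ loses N₂: no meaningful conjugate acid; N₂ departs as an exceptionally stable neutral molecule
CH₂=CHCH₂–OTf loses OTf⁻: pKₐ(CF₃SO₃H (triflic acid)) ≈ -14
CH₂=CHCH₂–OClO₃ loses ClO₄⁻: pKₐ(HClO₄) ≈ -10
CH₂=CHCH₂–Cl loses Cl⁻: pKₐ(HCl) ≈ -7
CH₂=CHCH₂–ONO₂ loses NO₃⁻: pKₐ(HNO₃) ≈ -1.3
CH₂=CHCH₂–OCHO loses HCOO⁻: pKₐ(HCOOH) ≈ 3.8

CH₂=CHCH₂–N₂⁺ > CH₂=CHCH₂–OTf > CH₂=CHCH₂–OClO₃ > CH₂=CHCH₂–Cl > CH₂=CHCH₂–ONO₂ > CH₂=CHCH₂–OCHO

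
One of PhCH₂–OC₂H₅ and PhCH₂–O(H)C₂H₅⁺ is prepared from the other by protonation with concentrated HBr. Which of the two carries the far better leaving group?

PhCH₂–O(H)C₂H₅⁺

From PhCH₂–OC₂H₅ the departing group would be CH₃CH₂O⁻ (pKₐ(CH₃CH₂OH) ≈ 16). Strong base; alkoxides do not leave unassisted.
From PhCH₂–O(H)C₂H₅⁺ the leaving group is R'OH (pKₐ(R'OH₂⁺) ≈ -2.4). Neutral; leaves from a protonated ether (an oxonium ion, R–O(H)R'⁺).
Protonation with concentrated HBr works by allowing neutral ethanol, rather than ethoxide, to depart, making PhCH₂–O(H)C₂H₅⁺ enormously more reactive.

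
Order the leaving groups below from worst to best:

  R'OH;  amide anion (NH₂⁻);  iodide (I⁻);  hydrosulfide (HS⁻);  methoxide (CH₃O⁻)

amide anion (NH₂⁻) < methoxide (CH₃O⁻) < hydrosulfide (HS⁻) < R'OH < iodide (I⁻)

Rank by basicity of the departing species: weakest base leaves most easily.
iodide (I⁻): pKₐ(HI) ≈ -10 — large, highly polarisable; very weak base
R'OH: pKₐ(R'OH₂⁺) ≈ -2.4
hydrosulfide (HS⁻): pKₐ(H₂S) ≈ 7 — larger and more polarisable than the oxygen analogue
methoxide (CH₃O⁻): pKₐ(CH₃OH) ≈ 15.5
amide anion (NH₂⁻): pKₐ(NH₃) ≈ 38
Listed from poorest to best leaving group as asked.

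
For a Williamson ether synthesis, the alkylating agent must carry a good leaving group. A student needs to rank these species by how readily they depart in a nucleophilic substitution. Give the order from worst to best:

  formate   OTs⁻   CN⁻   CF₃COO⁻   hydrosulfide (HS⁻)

Rank by basicity of the departing species: weakest base leaves most easily.
OTs⁻: pKₐ(p-CH₃C₆H₄SO₃H (TsOH)) ≈ -2.8
CF₃COO⁻: pKₐ(CF₃COOH) ≈ 0.2
formate: pKₐ(HCOOH) ≈ 3.8
hydrosulfide (HS⁻): pKₐ(H₂S) ≈ 7
CN⁻: pKₐ(HCN) ≈ 9.2
The question asks for worst first, so the sequence is read in increasing leaving-group ability.

CN⁻ < hydrosulfide (HS⁻) < formate < CF₃COO⁻ < OTs⁻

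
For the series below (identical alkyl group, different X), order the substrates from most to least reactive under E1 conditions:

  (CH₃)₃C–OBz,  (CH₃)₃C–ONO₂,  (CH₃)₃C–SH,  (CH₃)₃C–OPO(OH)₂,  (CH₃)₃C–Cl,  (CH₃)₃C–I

(CH₃)₃C–I > (CH₃)₃C–Cl > (CH₃)₃C–ONO₂ > (CH₃)₃C–OPO(OH)₂ > (CH₃)₃C–OBz > (CH₃)₃C–SH

The skeletons are identical, so relative rate is governed entirely by leaving-group ability.
The more stable X⁻ (or X) is on its own — i.e. the weaker a base it is — the better a leaving group it makes.
(CH₃)₃C–I loses I⁻: pKₐ(HI) ≈ -10
(CH₃)₃C–Cl loses Cl⁻: pKₐ(HCl) ≈ -7
(CH₃)₃C–ONO₂ loses NO₃⁻: pKₐ(HNO₃) ≈ -1.3
(CH₃)₃C–OPO(OH)₂ loses H₂PO₄⁻: pKₐ(H₃PO₄) ≈ 2.1
(CH₃)₃C–OBz loses PhCOO⁻: pKₐ(C₆H₅COOH) ≈ 4.2
(CH₃)₃C–SH loses HS⁻: pKₐ(H₂S) ≈ 7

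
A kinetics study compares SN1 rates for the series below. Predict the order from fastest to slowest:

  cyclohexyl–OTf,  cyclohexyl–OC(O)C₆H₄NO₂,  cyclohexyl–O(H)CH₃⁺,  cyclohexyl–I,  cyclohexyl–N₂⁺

cyclohexyl–N₂⁺ > cyclohexyl–OTf > cyclohexyl–I > cyclohexyl–O(H)CH₃⁺ > cyclohexyl–OC(O)C₆H₄NO₂

Same R in every case — rank the leaving groups.
The more stable X⁻ (or X) is on its own — i.e. the weaker a base it is — the better a leaving group it makes.
cyclohexyl–N₂⁺ loses N₂: no meaningful conjugate acid; N₂ departs as an exceptionally stable neutral molecule
cyclohexyl–OTf loses OTf⁻: pKₐ(CF₃SO₃H (triflic acid)) ≈ -14
cyclohexyl–I loses I⁻: pKₐ(HI) ≈ -10
cyclohexyl–O(H)CH₃⁺ loses R'OH: pKₐ(R'OH₂⁺) ≈ -2.4
cyclohexyl–OC(O)C₆H₄NO₂ loses p-O₂N–C₆H₄–COO⁻: pKₐ(p-nitrobenzoic acid) ≈ 3.4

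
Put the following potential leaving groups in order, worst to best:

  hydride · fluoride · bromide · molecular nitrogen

hydride < fluoride < bromide < molecular nitrogen

Rank by basicity of the departing species: weakest base leaves most easily.
molecular nitrogen: no meaningful conjugate acid; N₂ departs as an exceptionally stable neutral molecule
bromide: pKₐ(HBr) ≈ -9
fluoride: pKₐ(HF) ≈ 3.2 — small and strongly basic; the poor halide leaving group
hydride: pKₐ(H₂) ≈ 36
The question asks for worst first, so the sequence is read in increasing leaving-group ability.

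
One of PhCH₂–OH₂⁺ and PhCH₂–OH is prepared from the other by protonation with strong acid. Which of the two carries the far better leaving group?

From PhCH₂–OH the departing group would be OH⁻ (pKₐ(H₂O) ≈ 15.7). Strong base; essentially never leaves without prior activation.
From PhCH₂–OH₂⁺ the leaving group is H₂O (pKₐ(H₃O⁺) ≈ -1.7). Neutral; leaves from a protonated alcohol (R–OH₂⁺).
Protonation with strong acid works by converting the leaving group from hydroxide to neutral water, making PhCH₂–OH₂⁺ enormously more reactive.

PhCH₂–OH₂⁺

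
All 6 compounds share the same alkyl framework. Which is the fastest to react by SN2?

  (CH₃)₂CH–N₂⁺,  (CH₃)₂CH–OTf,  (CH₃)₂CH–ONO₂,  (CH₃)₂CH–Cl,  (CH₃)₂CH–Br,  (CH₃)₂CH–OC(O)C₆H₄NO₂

Same R in every case — rank the leaving groups.
The more stable X⁻ (or X) is on its own — i.e. the weaker a base it is — the better a leaving group it makes.
(CH₃)₂CH–N₂⁺ loses N₂: no meaningful conjugate acid; N₂ departs as an exceptionally stable neutral molecule
(CH₃)₂CH–OTf loses OTf⁻: pKₐ(CF₃SO₃H (triflic acid)) ≈ -14
(CH₃)₂CH–Br loses Br⁻: pKₐ(HBr) ≈ -9
(CH₃)₂CH–Cl loses Cl⁻: pKₐ(HCl) ≈ -7
(CH₃)₂CH–ONO₂ loses NO₃⁻: pKₐ(HNO₃) ≈ -1.3
(CH₃)₂CH–OC(O)C₆H₄NO₂ loses p-O₂N–C₆H₄–COO⁻: pKₐ(p-nitrobenzoic acid) ≈ 3.4

(CH₃)₂CH–N₂⁺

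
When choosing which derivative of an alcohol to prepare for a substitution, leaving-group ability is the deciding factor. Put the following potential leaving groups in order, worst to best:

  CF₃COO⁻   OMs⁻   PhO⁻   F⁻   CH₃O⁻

CH₃O⁻ < PhO⁻ < F⁻ < CF₃COO⁻ < OMs⁻

A good leaving group is a weak base: the lower the pKₐ of its conjugate acid, the more readily it departs.
OMs⁻: pKₐ(CH₃SO₃H (MsOH)) ≈ -1.9 — resonance-delocalised alkanesulfonate
CF₃COO⁻: pKₐ(CF₃COOH) ≈ 0.2
F⁻: pKₐ(HF) ≈ 3.2 — small and strongly basic; the poor halide leaving group
PhO⁻: pKₐ(C₆H₅OH (phenol)) ≈ 10
CH₃O⁻: pKₐ(CH₃OH) ≈ 15.5 — strong base; alkoxides do not leave unassisted
Reversing gives the worst-to-best order requested.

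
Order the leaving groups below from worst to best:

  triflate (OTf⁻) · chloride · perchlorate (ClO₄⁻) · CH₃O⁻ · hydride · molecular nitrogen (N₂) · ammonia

hydride < CH₃O⁻ < ammonia < chloride < perchlorate (ClO₄⁻) < triflate (OTf⁻) < molecular nitrogen (N₂)

Leaving-group ability tracks the stability of the departed species; conjugate-acid pKₐ is the usual yardstick (lower pKₐ → better LG).
molecular nitrogen (N₂): no meaningful conjugate acid; N₂ departs as an exceptionally stable neutral molecule
triflate (OTf⁻): pKₐ(CF₃SO₃H (triflic acid)) ≈ -14
perchlorate (ClO₄⁻): pKₐ(HClO₄) ≈ -10
chloride: pKₐ(HCl) ≈ -7
ammonia: pKₐ(NH₄⁺) ≈ 9.2
CH₃O⁻: pKₐ(CH₃OH) ≈ 15.5
hydride: pKₐ(H₂) ≈ 36
The question asks for worst first, so the sequence is read in increasing leaving-group ability.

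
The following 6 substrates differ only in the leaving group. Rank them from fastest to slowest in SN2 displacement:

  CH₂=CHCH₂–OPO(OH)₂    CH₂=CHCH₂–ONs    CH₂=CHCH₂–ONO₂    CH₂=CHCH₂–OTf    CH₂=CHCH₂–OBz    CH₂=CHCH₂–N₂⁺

Same R in every case — rank the leaving groups.
The more stable X⁻ (or X) is on its own — i.e. the weaker a base it is — the better a leaving group it makes.
CH₂=CHCH₂–N₂⁺ loses N₂: no meaningful conjugate acid; N₂ departs as an exceptionally stable neutral molecule
CH₂=CHCH₂–OTf loses OTf⁻: pKₐ(CF₃SO₃H (triflic acid)) ≈ -14
CH₂=CHCH₂–ONs loses ONs⁻: pKₐ(p-O₂NC₆H₄SO₃H) ≈ -3.5
CH₂=CHCH₂–ONO₂ loses NO₃⁻: pKₐ(HNO₃) ≈ -1.3
CH₂=CHCH₂–OPO(OH)₂ loses H₂PO₄⁻: pKₐ(H₃PO₄) ≈ 2.1
CH₂=CHCH₂–OBz loses PhCOO⁻: pKₐ(C₆H₅COOH) ≈ 4.2

CH₂=CHCH₂–N₂⁺ > CH₂=CHCH₂–OTf > CH₂=CHCH₂–ONs > CH₂=CHCH₂–ONO₂ > CH₂=CHCH₂–OPO(OH)₂ > CH₂=CHCH₂–OBz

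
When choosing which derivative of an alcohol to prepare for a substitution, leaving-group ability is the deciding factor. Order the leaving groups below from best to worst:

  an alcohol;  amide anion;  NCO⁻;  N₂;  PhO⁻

N₂ > an alcohol > NCO⁻ > PhO⁻ > amide anion

A good leaving group is a weak base: the lower the pKₐ of its conjugate acid, the more readily it departs.
N₂: no meaningful conjugate acid; N₂ departs as an exceptionally stable neutral molecule
an alcohol: pKₐ(R'OH₂⁺) ≈ -2.4
NCO⁻: pKₐ(HOCN) ≈ 3.5
PhO⁻: pKₐ(C₆H₅OH (phenol)) ≈ 10
amide anion: pKₐ(NH₃) ≈ 38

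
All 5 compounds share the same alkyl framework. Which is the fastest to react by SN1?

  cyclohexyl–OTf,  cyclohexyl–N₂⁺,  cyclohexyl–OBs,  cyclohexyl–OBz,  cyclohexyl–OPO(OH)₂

cyclohexyl–N₂⁺

With the same alkyl group throughout, only the leaving group differentiates the rates.
A good leaving group is a weak base: the lower the pKₐ of its conjugate acid, the more readily it departs.
cyclohexyl–N₂⁺ loses N₂: no meaningful conjugate acid; N₂ departs as an exceptionally stable neutral molecule
cyclohexyl–OTf loses OTf⁻: pKₐ(CF₃SO₃H (triflic acid)) ≈ -14
cyclohexyl–OBs loses OBs⁻: pKₐ(p-BrC₆H₄SO₃H) ≈ -2.8
cyclohexyl–OPO(OH)₂ loses H₂PO₄⁻: pKₐ(H₃PO₄) ≈ 2.1
cyclohexyl–OBz loses PhCOO⁻: pKₐ(C₆H₅COOH) ≈ 4.2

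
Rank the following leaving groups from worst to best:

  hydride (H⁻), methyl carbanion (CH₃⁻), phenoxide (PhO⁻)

Leaving-group ability tracks the stability of the departed species; conjugate-acid pKₐ is the usual yardstick (lower pKₐ → better LG).
phenoxide (PhO⁻): pKₐ(C₆H₅OH (phenol)) ≈ 10
hydride (H⁻): pKₐ(H₂) ≈ 36
methyl carbanion (CH₃⁻): pKₐ(CH₄) ≈ 48
The question asks for worst first, so the sequence is read in increasing leaving-group ability.

methyl carbanion (CH₃⁻) < hydride (H⁻) < phenoxide (PhO⁻)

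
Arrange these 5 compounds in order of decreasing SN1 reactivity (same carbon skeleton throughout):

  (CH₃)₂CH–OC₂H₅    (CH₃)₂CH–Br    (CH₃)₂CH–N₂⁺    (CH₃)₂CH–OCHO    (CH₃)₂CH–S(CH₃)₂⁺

(CH₃)₂CH–N₂⁺ > (CH₃)₂CH–Br > (CH₃)₂CH–S(CH₃)₂⁺ > (CH₃)₂CH–OCHO > (CH₃)₂CH–OC₂H₅

The skeletons are identical, so relative rate is governed entirely by leaving-group ability.
Rank by basicity of the departing species: weakest base leaves most easily.
(CH₃)₂CH–N₂⁺ loses N₂: no meaningful conjugate acid; N₂ departs as an exceptionally stable neutral molecule
(CH₃)₂CH–Br loses Br⁻: pKₐ(HBr) ≈ -9
(CH₃)₂CH–S(CH₃)₂⁺ loses SR'₂: pKₐ(R'₂SH⁺) ≈ -7
(CH₃)₂CH–OCHO loses HCOO⁻: pKₐ(HCOOH) ≈ 3.8
(CH₃)₂CH–OC₂H₅ loses CH₃CH₂O⁻: pKₐ(CH₃CH₂OH) ≈ 16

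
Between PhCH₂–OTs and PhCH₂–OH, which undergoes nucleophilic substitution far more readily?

PhCH₂–OTs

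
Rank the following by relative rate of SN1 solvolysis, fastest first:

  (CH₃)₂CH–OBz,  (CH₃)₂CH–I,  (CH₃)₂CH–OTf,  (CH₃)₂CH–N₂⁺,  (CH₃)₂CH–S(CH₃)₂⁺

Same R in every case — rank the leaving groups.
Rank by basicity of the departing species: weakest base leaves most easily.
(CH₃)₂CH–N₂⁺ loses N₂: no meaningful conjugate acid; N₂ departs as an exceptionally stable neutral molecule
(CH₃)₂CH–OTf loses OTf⁻: pKₐ(CF₃SO₃H (triflic acid)) ≈ -14
(CH₃)₂CH–I loses I⁻: pKₐ(HI) ≈ -10
(CH₃)₂CH–S(CH₃)₂⁺ loses SR'₂: pKₐ(R'₂SH⁺) ≈ -7
(CH₃)₂CH–OBz loses PhCOO⁻: pKₐ(C₆H₅COOH) ≈ 4.2

(CH₃)₂CH–N₂⁺ > (CH₃)₂CH–OTf > (CH₃)₂CH–I > (CH₃)₂CH–S(CH₃)₂⁺ > (CH₃)₂CH–OBz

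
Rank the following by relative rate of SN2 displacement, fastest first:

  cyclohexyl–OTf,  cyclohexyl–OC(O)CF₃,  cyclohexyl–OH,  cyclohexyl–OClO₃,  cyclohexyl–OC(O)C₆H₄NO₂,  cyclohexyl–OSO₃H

cyclohexyl–OTf > cyclohexyl–OClO₃ > cyclohexyl–OSO₃H > cyclohexyl–OC(O)CF₃ > cyclohexyl–OC(O)C₆H₄NO₂ > cyclohexyl–OH

Identical carbon frameworks mean the comparison reduces to leaving-group quality.
A good leaving group is a weak base: the lower the pKₐ of its conjugate acid, the more readily it departs.
cyclohexyl–OTf loses OTf⁻: pKₐ(CF₃SO₃H (triflic acid)) ≈ -14
cyclohexyl–OClO₃ loses ClO₄⁻: pKₐ(HClO₄) ≈ -10
cyclohexyl–OSO₃H loses HSO₄⁻: pKₐ(H₂SO₄) ≈ -3
cyclohexyl–OC(O)CF₃ loses CF₃COO⁻: pKₐ(CF₃COOH) ≈ 0.2
cyclohexyl–OC(O)C₆H₄NO₂ loses p-O₂N–C₆H₄–COO⁻: pKₐ(p-nitrobenzoic acid) ≈ 3.4
cyclohexyl–OH loses OH⁻: pKₐ(H₂O) ≈ 15.7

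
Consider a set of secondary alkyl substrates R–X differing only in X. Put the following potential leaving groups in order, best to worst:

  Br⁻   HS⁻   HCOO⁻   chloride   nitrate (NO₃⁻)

Rank by basicity of the departing species: weakest base leaves most easily.
Br⁻: pKₐ(HBr) ≈ -9 — weak base; good leaving group
chloride: pKₐ(HCl) ≈ -7 — moderately weak base
nitrate (NO₃⁻): pKₐ(HNO₃) ≈ -1.3 — resonance-delocalised over three oxygens
HCOO⁻: pKₐ(HCOOH) ≈ 3.8
HS⁻: pKₐ(H₂S) ≈ 7 — larger and more polarisable than the oxygen analogue

Br⁻ > chloride > nitrate (NO₃⁻) > HCOO⁻ > HS⁻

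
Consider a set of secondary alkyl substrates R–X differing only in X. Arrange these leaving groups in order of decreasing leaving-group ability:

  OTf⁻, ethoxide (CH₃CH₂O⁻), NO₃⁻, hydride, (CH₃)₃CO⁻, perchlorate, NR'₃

OTf⁻ > perchlorate > NO₃⁻ > NR'₃ > ethoxide (CH₃CH₂O⁻) > (CH₃)₃CO⁻ > hydride

A good leaving group is a weak base: the lower the pKₐ of its conjugate acid, the more readily it departs.
OTf⁻: pKₐ(CF₃SO₃H (triflic acid)) ≈ -14 — charge spread over three oxygens and a CF₃ group; the premier leaving group in synthesis
perchlorate: pKₐ(HClO₄) ≈ -10 — extremely weak base; rarely used for safety reasons
NO₃⁻: pKₐ(HNO₃) ≈ -1.3 — resonance-delocalised over three oxygens
NR'₃: pKₐ(R'₃NH⁺) ≈ 10.7
ethoxide (CH₃CH₂O⁻): pKₐ(CH₃CH₂OH) ≈ 16 — strong base; alkoxides do not leave unassisted
(CH₃)₃CO⁻: pKₐ(t-BuOH) ≈ 18 — bulky, strongly basic alkoxide
hydride: pKₐ(H₂) ≈ 36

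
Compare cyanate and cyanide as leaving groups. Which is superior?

cyanate is the better leaving group.
pKₐ(HOCN) ≈ 3.5 versus pKₐ(HCN) ≈ 9.2: cyanate is the much weaker base.
Resonance between N and O.

cyanate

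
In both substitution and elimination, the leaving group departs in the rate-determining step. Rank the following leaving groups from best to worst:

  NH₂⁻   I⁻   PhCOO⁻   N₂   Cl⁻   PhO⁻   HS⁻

The more stable X⁻ (or X) is on its own — i.e. the weaker a base it is — the better a leaving group it makes.
N₂: no meaningful conjugate acid; N₂ departs as an exceptionally stable neutral molecule
I⁻: pKₐ(HI) ≈ -10
Cl⁻: pKₐ(HCl) ≈ -7 — moderately weak base
PhCOO⁻: pKₐ(C₆H₅COOH) ≈ 4.2 — aryl carboxylate
HS⁻: pKₐ(H₂S) ≈ 7
PhO⁻: pKₐ(C₆H₅OH (phenol)) ≈ 10
NH₂⁻: pKₐ(NH₃) ≈ 38 — extremely strong base; never a leaving group

N₂ > I⁻ > Cl⁻ > PhCOO⁻ > HS⁻ > PhO⁻ > NH₂⁻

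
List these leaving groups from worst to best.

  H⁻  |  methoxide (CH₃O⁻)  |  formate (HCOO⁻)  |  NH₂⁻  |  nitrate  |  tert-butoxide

A good leaving group is a weak base: the lower the pKₐ of its conjugate acid, the more readily it departs.
nitrate: pKₐ(HNO₃) ≈ -1.3
formate (HCOO⁻): pKₐ(HCOOH) ≈ 3.8
methoxide (CH₃O⁻): pKₐ(CH₃OH) ≈ 15.5
tert-butoxide: pKₐ(t-BuOH) ≈ 18
H⁻: pKₐ(H₂) ≈ 36
NH₂⁻: pKₐ(NH₃) ≈ 38
Listed from poorest to best leaving group as asked.

NH₂⁻ < H⁻ < tert-butoxide < methoxide (CH₃O⁻) < formate (HCOO⁻) < nitrate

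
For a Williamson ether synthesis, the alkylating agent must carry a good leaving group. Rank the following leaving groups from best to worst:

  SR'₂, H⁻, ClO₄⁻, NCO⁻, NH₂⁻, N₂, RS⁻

N₂ > ClO₄⁻ > SR'₂ > NCO⁻ > RS⁻ > H⁻ > NH₂⁻

Leaving-group ability tracks the stability of the departed species; conjugate-acid pKₐ is the usual yardstick (lower pKₐ → better LG).
N₂: no meaningful conjugate acid; N₂ departs as an exceptionally stable neutral molecule
ClO₄⁻: pKₐ(HClO₄) ≈ -10
SR'₂: pKₐ(R'₂SH⁺) ≈ -7
NCO⁻: pKₐ(HOCN) ≈ 3.5
RS⁻: pKₐ(RSH (a thiol)) ≈ 10.5
H⁻: pKₐ(H₂) ≈ 36
NH₂⁻: pKₐ(NH₃) ≈ 38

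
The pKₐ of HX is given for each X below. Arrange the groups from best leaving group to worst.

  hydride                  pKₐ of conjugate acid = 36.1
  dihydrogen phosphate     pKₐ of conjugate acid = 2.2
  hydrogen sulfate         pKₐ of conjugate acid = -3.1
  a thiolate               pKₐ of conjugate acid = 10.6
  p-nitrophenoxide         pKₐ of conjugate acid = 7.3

Lower conjugate-acid pKₐ ⇒ weaker base ⇒ better leaving group.
Sorting by the given values: hydrogen sulfate (-3.1), dihydrogen phosphate (2.2), p-nitrophenoxide (7.3), a thiolate (10.6), hydride (36.1).

hydrogen sulfate > dihydrogen phosphate > p-nitrophenoxide > a thiolate > hydride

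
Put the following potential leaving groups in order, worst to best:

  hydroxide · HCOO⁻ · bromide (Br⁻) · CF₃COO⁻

hydroxide < HCOO⁻ < CF₃COO⁻ < bromide (Br⁻)

The more stable X⁻ (or X) is on its own — i.e. the weaker a base it is — the better a leaving group it makes.
bromide (Br⁻): pKₐ(HBr) ≈ -9
CF₃COO⁻: pKₐ(CF₃COOH) ≈ 0.2
HCOO⁻: pKₐ(HCOOH) ≈ 3.8 — resonance-stabilised carboxylate
hydroxide: pKₐ(H₂O) ≈ 15.7 — strong base; essentially never leaves without prior activation
The question asks for worst first, so the sequence is read in increasing leaving-group ability.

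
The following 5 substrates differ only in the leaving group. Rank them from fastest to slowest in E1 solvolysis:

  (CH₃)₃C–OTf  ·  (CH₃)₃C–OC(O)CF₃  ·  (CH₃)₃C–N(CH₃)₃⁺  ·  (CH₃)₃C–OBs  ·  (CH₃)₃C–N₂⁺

The skeletons are identical, so relative rate is governed entirely by leaving-group ability.
Leaving-group ability tracks the stability of the departed species; conjugate-acid pKₐ is the usual yardstick (lower pKₐ → better LG).
(CH₃)₃C–N₂⁺ loses N₂: no meaningful conjugate acid; N₂ departs as an exceptionally stable neutral molecule
(CH₃)₃C–OTf loses OTf⁻: pKₐ(CF₃SO₃H (triflic acid)) ≈ -14
(CH₃)₃C–OBs loses OBs⁻: pKₐ(p-BrC₆H₄SO₃H) ≈ -2.8
(CH₃)₃C–OC(O)CF₃ loses CF₃COO⁻: pKₐ(CF₃COOH) ≈ 0.2
(CH₃)₃C–N(CH₃)₃⁺ loses NR'₃: pKₐ(R'₃NH⁺) ≈ 10.7

(CH₃)₃C–N₂⁺ > (CH₃)₃C–OTf > (CH₃)₃C–OBs > (CH₃)₃C–OC(O)CF₃ > (CH₃)₃C–N(CH₃)₃⁺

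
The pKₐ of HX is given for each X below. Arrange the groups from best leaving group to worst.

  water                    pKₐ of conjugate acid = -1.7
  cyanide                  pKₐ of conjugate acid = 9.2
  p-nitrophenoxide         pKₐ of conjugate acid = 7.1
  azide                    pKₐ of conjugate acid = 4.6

water > azide > p-nitrophenoxide > cyanide

Lower conjugate-acid pKₐ ⇒ weaker base ⇒ better leaving group.
Sorting by the given values: water (-1.7), azide (4.6), p-nitrophenoxide (7.1), cyanide (9.2).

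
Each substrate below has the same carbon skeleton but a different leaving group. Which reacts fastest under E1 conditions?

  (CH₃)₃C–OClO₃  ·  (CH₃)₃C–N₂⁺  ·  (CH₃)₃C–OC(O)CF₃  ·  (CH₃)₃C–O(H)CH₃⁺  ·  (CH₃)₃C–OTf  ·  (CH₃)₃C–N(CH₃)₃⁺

(CH₃)₃C–N₂⁺

Identical carbon frameworks mean the comparison reduces to leaving-group quality.
Leaving-group ability tracks the stability of the departed species; conjugate-acid pKₐ is the usual yardstick (lower pKₐ → better LG).
(CH₃)₃C–N₂⁺ loses N₂: no meaningful conjugate acid; N₂ departs as an exceptionally stable neutral molecule
(CH₃)₃C–OTf loses OTf⁻: pKₐ(CF₃SO₃H (triflic acid)) ≈ -14
(CH₃)₃C–OClO₃ loses ClO₄⁻: pKₐ(HClO₄) ≈ -10
(CH₃)₃C–O(H)CH₃⁺ loses R'OH: pKₐ(R'OH₂⁺) ≈ -2.4
(CH₃)₃C–OC(O)CF₃ loses CF₃COO⁻: pKₐ(CF₃COOH) ≈ 0.2
(CH₃)₃C–N(CH₃)₃⁺ loses NR'₃: pKₐ(R'₃NH⁺) ≈ 10.7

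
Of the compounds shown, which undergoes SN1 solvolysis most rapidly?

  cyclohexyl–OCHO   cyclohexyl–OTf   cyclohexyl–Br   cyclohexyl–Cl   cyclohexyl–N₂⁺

With the same alkyl group throughout, only the leaving group differentiates the rates.
Leaving-group ability tracks the stability of the departed species; conjugate-acid pKₐ is the usual yardstick (lower pKₐ → better LG).
cyclohexyl–N₂⁺ loses N₂: no meaningful conjugate acid; N₂ departs as an exceptionally stable neutral molecule
cyclohexyl–OTf loses OTf⁻: pKₐ(CF₃SO₃H (triflic acid)) ≈ -14
cyclohexyl–Br loses Br⁻: pKₐ(HBr) ≈ -9
cyclohexyl–Cl loses Cl⁻: pKₐ(HCl) ≈ -7
cyclohexyl–OCHO loses HCOO⁻: pKₐ(HCOOH) ≈ 3.8

cyclohexyl–N₂⁺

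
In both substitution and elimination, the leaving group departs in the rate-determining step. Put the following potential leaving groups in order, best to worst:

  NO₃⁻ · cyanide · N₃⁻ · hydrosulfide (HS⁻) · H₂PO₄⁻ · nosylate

Rank by basicity of the departing species: weakest base leaves most easily.
nosylate: pKₐ(p-O₂NC₆H₄SO₃H) ≈ -3.5 — p-nitro group further stabilises the sulfonate
NO₃⁻: pKₐ(HNO₃) ≈ -1.3 — resonance-delocalised over three oxygens
H₂PO₄⁻: pKₐ(H₃PO₄) ≈ 2.1
N₃⁻: pKₐ(HN₃) ≈ 4.7 — linear, resonance-stabilised
hydrosulfide (HS⁻): pKₐ(H₂S) ≈ 7 — larger and more polarisable than the oxygen analogue
cyanide: pKₐ(HCN) ≈ 9.2 — sp carbon stabilises the charge somewhat, but still a poor LG

nosylate > NO₃⁻ > H₂PO₄⁻ > N₃⁻ > hydrosulfide (HS⁻) > cyanide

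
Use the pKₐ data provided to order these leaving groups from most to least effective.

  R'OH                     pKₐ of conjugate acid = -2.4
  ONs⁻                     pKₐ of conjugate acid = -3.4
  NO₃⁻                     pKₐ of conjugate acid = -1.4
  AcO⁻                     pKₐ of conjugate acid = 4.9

ONs⁻ > R'OH > NO₃⁻ > AcO⁻

Lower conjugate-acid pKₐ ⇒ weaker base ⇒ better leaving group.
Sorting by the given values: ONs⁻ (-3.4), R'OH (-2.4), NO₃⁻ (-1.4), AcO⁻ (4.9).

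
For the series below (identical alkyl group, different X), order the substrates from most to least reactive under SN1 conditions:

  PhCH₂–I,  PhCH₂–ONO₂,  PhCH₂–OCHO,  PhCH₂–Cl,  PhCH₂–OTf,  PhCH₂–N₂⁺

PhCH₂–N₂⁺ > PhCH₂–OTf > PhCH₂–I > PhCH₂–Cl > PhCH₂–ONO₂ > PhCH₂–OCHO

Identical carbon frameworks mean the comparison reduces to leaving-group quality.
A good leaving group is a weak base: the lower the pKₐ of its conjugate acid, the more readily it departs.
PhCH₂–N₂⁺ loses N₂: no meaningful conjugate acid; N₂ departs as an exceptionally stable neutral molecule
PhCH₂–OTf loses OTf⁻: pKₐ(CF₃SO₃H (triflic acid)) ≈ -14
PhCH₂–I loses I⁻: pKₐ(HI) ≈ -10
PhCH₂–Cl loses Cl⁻: pKₐ(HCl) ≈ -7
PhCH₂–ONO₂ loses NO₃⁻: pKₐ(HNO₃) ≈ -1.3
PhCH₂–OCHO loses HCOO⁻: pKₐ(HCOOH) ≈ 3.8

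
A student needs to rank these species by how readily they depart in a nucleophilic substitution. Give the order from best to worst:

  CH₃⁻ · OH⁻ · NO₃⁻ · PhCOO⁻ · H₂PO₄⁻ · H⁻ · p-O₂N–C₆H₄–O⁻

NO₃⁻: pKₐ(HNO₃) ≈ -1.3 — resonance-delocalised over three oxygens
H₂PO₄⁻: pKₐ(H₃PO₄) ≈ 2.1 — moderate base; biological leaving group after further activation
PhCOO⁻: pKₐ(C₆H₅COOH) ≈ 4.2 — aryl carboxylate
p-O₂N–C₆H₄–O⁻: pKₐ(p-nitrophenol) ≈ 7.2
OH⁻: pKₐ(H₂O) ≈ 15.7 — strong base; essentially never leaves without prior activation
H⁻: pKₐ(H₂) ≈ 36 — extremely strong base; leaves only in special hydride-transfer contexts
CH₃⁻: pKₐ(CH₄) ≈ 48 — unstabilised carbanion; the worst conceivable leaving group

NO₃⁻ > H₂PO₄⁻ > PhCOO⁻ > p-O₂N–C₆H₄–O⁻ > OH⁻ > H⁻ > CH₃⁻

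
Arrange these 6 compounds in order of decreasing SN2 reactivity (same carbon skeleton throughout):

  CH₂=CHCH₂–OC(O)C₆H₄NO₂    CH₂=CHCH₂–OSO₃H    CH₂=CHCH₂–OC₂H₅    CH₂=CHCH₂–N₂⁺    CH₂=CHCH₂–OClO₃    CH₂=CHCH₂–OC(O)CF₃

With the same alkyl group throughout, only the leaving group differentiates the rates.
The more stable X⁻ (or X) is on its own — i.e. the weaker a base it is — the better a leaving group it makes.
CH₂=CHCH₂–N₂⁺ loses N₂: no meaningful conjugate acid; N₂ departs as an exceptionally stable neutral molecule
CH₂=CHCH₂–OClO₃ loses ClO₄⁻: pKₐ(HClO₄) ≈ -10
CH₂=CHCH₂–OSO₃H loses HSO₄⁻: pKₐ(H₂SO₄) ≈ -3
CH₂=CHCH₂–OC(O)CF₃ loses CF₃COO⁻: pKₐ(CF₃COOH) ≈ 0.2
CH₂=CHCH₂–OC(O)C₆H₄NO₂ loses p-O₂N–C₆H₄–COO⁻: pKₐ(p-nitrobenzoic acid) ≈ 3.4
CH₂=CHCH₂–OC₂H₅ loses CH₃CH₂O⁻: pKₐ(CH₃CH₂OH) ≈ 16

CH₂=CHCH₂–N₂⁺ > CH₂=CHCH₂–OClO₃ > CH₂=CHCH₂–OSO₃H > CH₂=CHCH₂–OC(O)CF₃ > CH₂=CHCH₂–OC(O)C₆H₄NO₂ > CH₂=CHCH₂–OC₂H₅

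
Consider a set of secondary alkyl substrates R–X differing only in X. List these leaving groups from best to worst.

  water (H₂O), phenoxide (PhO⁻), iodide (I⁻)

iodide (I⁻) > water (H₂O) > phenoxide (PhO⁻)

iodide (I⁻): pKₐ(HI) ≈ -10 — large, highly polarisable; very weak base
water (H₂O): pKₐ(H₃O⁺) ≈ -1.7
phenoxide (PhO⁻): pKₐ(C₆H₅OH (phenol)) ≈ 10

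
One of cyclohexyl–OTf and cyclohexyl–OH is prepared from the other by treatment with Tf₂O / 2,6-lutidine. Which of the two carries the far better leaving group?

From cyclohexyl–OH the departing group would be OH⁻ (pKₐ(H₂O) ≈ 15.7). Strong base; essentially never leaves without prior activation.
From cyclohexyl–OTf the leaving group is OTf⁻ (pKₐ(CF₃SO₃H (triflic acid)) ≈ -14). Charge spread over three oxygens and a CF₃ group; the premier leaving group in synthesis.
Treatment with Tf₂O / 2,6-lutidine works by converting the hydroxyl into a triflate, making cyclohexyl–OTf enormously more reactive.

cyclohexyl–OTf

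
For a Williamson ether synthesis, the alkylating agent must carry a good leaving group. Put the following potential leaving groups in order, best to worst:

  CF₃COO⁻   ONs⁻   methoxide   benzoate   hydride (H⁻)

ONs⁻ > CF₃COO⁻ > benzoate > methoxide > hydride (H⁻)

The more stable X⁻ (or X) is on its own — i.e. the weaker a base it is — the better a leaving group it makes.
ONs⁻: pKₐ(p-O₂NC₆H₄SO₃H) ≈ -3.5
CF₃COO⁻: pKₐ(CF₃COOH) ≈ 0.2
benzoate: pKₐ(C₆H₅COOH) ≈ 4.2
methoxide: pKₐ(CH₃OH) ≈ 15.5
hydride (H⁻): pKₐ(H₂) ≈ 36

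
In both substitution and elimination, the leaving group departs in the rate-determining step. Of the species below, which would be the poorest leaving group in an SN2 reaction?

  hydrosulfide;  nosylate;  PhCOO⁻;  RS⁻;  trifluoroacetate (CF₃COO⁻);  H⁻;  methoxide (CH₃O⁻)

H⁻

nosylate: pKₐ(p-O₂NC₆H₄SO₃H) ≈ -3.5
trifluoroacetate (CF₃COO⁻): pKₐ(CF₃COOH) ≈ 0.2
PhCOO⁻: pKₐ(C₆H₅COOH) ≈ 4.2
hydrosulfide: pKₐ(H₂S) ≈ 7
RS⁻: pKₐ(RSH (a thiol)) ≈ 10.5
methoxide (CH₃O⁻): pKₐ(CH₃OH) ≈ 15.5
H⁻: pKₐ(H₂) ≈ 36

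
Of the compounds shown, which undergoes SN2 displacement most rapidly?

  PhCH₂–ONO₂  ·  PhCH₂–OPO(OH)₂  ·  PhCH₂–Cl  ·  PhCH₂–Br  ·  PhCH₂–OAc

With the same alkyl group throughout, only the leaving group differentiates the rates.
The more stable X⁻ (or X) is on its own — i.e. the weaker a base it is — the better a leaving group it makes.
PhCH₂–Br loses Br⁻: pKₐ(HBr) ≈ -9
PhCH₂–Cl loses Cl⁻: pKₐ(HCl) ≈ -7
PhCH₂–ONO₂ loses NO₃⁻: pKₐ(HNO₃) ≈ -1.3
PhCH₂–OPO(OH)₂ loses H₂PO₄⁻: pKₐ(H₃PO₄) ≈ 2.1
PhCH₂–OAc loses AcO⁻: pKₐ(CH₃COOH) ≈ 4.8

PhCH₂–Br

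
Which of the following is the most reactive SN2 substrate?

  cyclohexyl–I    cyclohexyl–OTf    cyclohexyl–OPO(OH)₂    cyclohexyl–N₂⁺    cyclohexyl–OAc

cyclohexyl–N₂⁺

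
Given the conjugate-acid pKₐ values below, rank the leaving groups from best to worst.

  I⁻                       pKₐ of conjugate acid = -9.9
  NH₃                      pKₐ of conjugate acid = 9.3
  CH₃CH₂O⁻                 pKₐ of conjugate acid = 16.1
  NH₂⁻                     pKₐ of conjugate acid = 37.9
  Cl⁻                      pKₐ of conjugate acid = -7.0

I⁻ > Cl⁻ > NH₃ > CH₃CH₂O⁻ > NH₂⁻

Lower conjugate-acid pKₐ ⇒ weaker base ⇒ better leaving group.
Sorting by the given values: I⁻ (-9.9), Cl⁻ (-7.0), NH₃ (9.3), CH₃CH₂O⁻ (16.1), NH₂⁻ (37.9).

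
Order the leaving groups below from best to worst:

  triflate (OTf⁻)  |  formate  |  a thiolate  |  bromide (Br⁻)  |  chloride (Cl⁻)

triflate (OTf⁻): pKₐ(CF₃SO₃H (triflic acid)) ≈ -14 — charge spread over three oxygens and a CF₃ group; the premier leaving group in synthesis
bromide (Br⁻): pKₐ(HBr) ≈ -9 — weak base; good leaving group
chloride (Cl⁻): pKₐ(HCl) ≈ -7
formate: pKₐ(HCOOH) ≈ 3.8 — resonance-stabilised carboxylate
a thiolate: pKₐ(RSH (a thiol)) ≈ 10.5

triflate (OTf⁻) > bromide (Br⁻) > chloride (Cl⁻) > formate > a thiolate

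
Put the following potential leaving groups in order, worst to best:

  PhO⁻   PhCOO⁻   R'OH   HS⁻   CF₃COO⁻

Leaving-group ability tracks the stability of the departed species; conjugate-acid pKₐ is the usual yardstick (lower pKₐ → better LG).
R'OH: pKₐ(R'OH₂⁺) ≈ -2.4
CF₃COO⁻: pKₐ(CF₃COOH) ≈ 0.2
PhCOO⁻: pKₐ(C₆H₅COOH) ≈ 4.2
HS⁻: pKₐ(H₂S) ≈ 7
PhO⁻: pKₐ(C₆H₅OH (phenol)) ≈ 10
Listed from poorest to best leaving group as asked.

PhO⁻ < HS⁻ < PhCOO⁻ < CF₃COO⁻ < R'OH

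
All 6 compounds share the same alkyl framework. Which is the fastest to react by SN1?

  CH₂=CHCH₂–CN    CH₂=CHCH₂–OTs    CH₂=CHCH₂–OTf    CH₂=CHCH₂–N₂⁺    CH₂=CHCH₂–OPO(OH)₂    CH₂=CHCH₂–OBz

CH₂=CHCH₂–N₂⁺

Identical carbon frameworks mean the comparison reduces to leaving-group quality.
Rank by basicity of the departing species: weakest base leaves most easily.
CH₂=CHCH₂–N₂⁺ loses N₂: no meaningful conjugate acid; N₂ departs as an exceptionally stable neutral molecule
CH₂=CHCH₂–OTf loses OTf⁻: pKₐ(CF₃SO₃H (triflic acid)) ≈ -14
CH₂=CHCH₂–OTs loses OTs⁻: pKₐ(p-CH₃C₆H₄SO₃H (TsOH)) ≈ -2.8
CH₂=CHCH₂–OPO(OH)₂ loses H₂PO₄⁻: pKₐ(H₃PO₄) ≈ 2.1
CH₂=CHCH₂–OBz loses PhCOO⁻: pKₐ(C₆H₅COOH) ≈ 4.2
CH₂=CHCH₂–CN loses CN⁻: pKₐ(HCN) ≈ 9.2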